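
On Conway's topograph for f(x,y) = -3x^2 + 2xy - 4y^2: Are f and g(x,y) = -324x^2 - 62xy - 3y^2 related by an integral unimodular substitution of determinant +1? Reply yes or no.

D₁ = -44, D₂ = -44
f is negative-definite; reduce −f:
−f: reduced (well bottom): (3,-2,4) with a≤c, −a<b≤a
flip sign back: reduced form of f is (-3,2,-4)
g is negative-definite; reduce −g:
−g: flip: (324,62,3)→(3,-62,324)
−g: translate: b→-2 (≡-62 mod 6), so (3,-62,324)→(3,-2,4)
−g: reduced (well bottom): (3,-2,4) with a≤c, −a<b≤a
flip sign back: reduced form of g is (-3,2,-4)
reduced forms (-3, 2, -4) vs (-3, 2, -4) ⇒ equivalent

yes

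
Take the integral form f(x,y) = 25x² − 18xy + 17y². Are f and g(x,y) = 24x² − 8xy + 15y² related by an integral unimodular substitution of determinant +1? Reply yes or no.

D₁ = -1376, D₂ = -1376
f: flip: (25,-18,17)→(17,18,25)
f: translate: b→-16 (≡18 mod 34), so (17,18,25)→(17,-16,24)
f: reduced (well bottom): (17,-16,24) with a≤c, −a<b≤a
g: flip: (24,-8,15)→(15,8,24)
g: reduced (well bottom): (15,8,24) with a≤c, −a<b≤a
reduced forms (17, -16, 24) vs (15, 8, 24) ⇒ inequivalent

no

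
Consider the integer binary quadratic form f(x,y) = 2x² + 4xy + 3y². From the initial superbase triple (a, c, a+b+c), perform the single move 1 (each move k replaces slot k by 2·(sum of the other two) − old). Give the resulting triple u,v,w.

start (2,3,9) = (f(1,0),f(0,1),f(1,1))
replace slot 1: 2·(3+9) − 2 = 22 → (22,3,9)

22,3,9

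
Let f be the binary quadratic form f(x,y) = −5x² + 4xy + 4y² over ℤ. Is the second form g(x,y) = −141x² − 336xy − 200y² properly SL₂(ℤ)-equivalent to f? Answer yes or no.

D₁ = 96, D₂ = 96
river cycle of f (length 4): (4, 4, -5), (-5, 6, 3), (3, 6, -5), (-5, 4, 4)
river cycle of g (length 4): (-5, 4, 4), (4, 4, -5), (-5, 6, 3), (3, 6, -5)
cycles coincide ⇒ equivalent

yes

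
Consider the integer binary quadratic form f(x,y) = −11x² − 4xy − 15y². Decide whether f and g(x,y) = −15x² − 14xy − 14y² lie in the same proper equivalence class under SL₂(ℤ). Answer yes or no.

D₁ = -644, D₂ = -644
f is negative-definite; reduce −f:
−f: reduced (well bottom): (11,4,15) with a≤c, −a<b≤a
flip sign back: reduced form of f is (-11,-4,-15)
g is negative-definite; reduce −g:
−g: flip: (15,14,14)→(14,-14,15)
−g: translate: b→14 (≡-14 mod 28), so (14,-14,15)→(14,14,15)
−g: reduced (well bottom): (14,14,15) with a≤c, −a<b≤a
flip sign back: reduced form of g is (-14,-14,-15)
reduced forms (-11, -4, -15) vs (-14, -14, -15) ⇒ inequivalent

no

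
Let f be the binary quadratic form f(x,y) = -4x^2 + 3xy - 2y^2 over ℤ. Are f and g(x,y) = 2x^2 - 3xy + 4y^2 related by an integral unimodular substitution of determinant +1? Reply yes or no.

D₁ = -23, D₂ = -23
f is negative-definite; reduce −f:
−f: flip: (4,-3,2)→(2,3,4)
−f: translate: b→-1 (≡3 mod 4), so (2,3,4)→(2,-1,3)
−f: reduced (well bottom): (2,-1,3) with a≤c, −a<b≤a
flip sign back: reduced form of f is (-2,1,-3)
g: translate: b→1 (≡-3 mod 4), so (2,-3,4)→(2,1,3)
g: reduced (well bottom): (2,1,3) with a≤c, −a<b≤a
reduced forms (-2, 1, -3) vs (2, 1, 3) ⇒ inequivalent

no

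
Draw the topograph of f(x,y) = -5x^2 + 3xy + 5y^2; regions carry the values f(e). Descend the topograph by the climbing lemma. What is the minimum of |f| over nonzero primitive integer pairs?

river: ρ → (5,7,-3)
river: ρ → (-3,5,7)
river: ρ → (7,9,-1)
river: ρ → (-1,9,7)
river: ρ → (7,5,-3)
river: ρ → (-3,7,5)
river: ρ → (5,3,-5)
river: ρ → (-5,7,3)
river: ρ → (3,5,-7)
river: ρ → (-7,9,1)
river: ρ → (1,9,-7)
river: ρ → (-7,5,3)
river: ρ → (3,7,-5)
river: ρ → (-5,3,5)
closes: descent 0, river 14
min |a| on river = 1

1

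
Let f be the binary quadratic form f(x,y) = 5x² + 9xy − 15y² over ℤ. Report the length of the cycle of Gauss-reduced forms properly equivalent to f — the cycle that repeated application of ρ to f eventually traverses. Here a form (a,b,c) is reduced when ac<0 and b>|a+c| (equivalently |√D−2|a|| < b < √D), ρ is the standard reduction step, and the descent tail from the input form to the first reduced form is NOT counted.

D = 381, ⌊√D⌋ = 19
descent: ρ → (-15,-9,5)
descent: ρ → (5,19,-1)  [lands on river]
river: ρ → (-1,19,5)
river: ρ → (5,11,-13)
river: ρ → (-13,15,3)
river: ρ → (3,15,-13)
river: ρ → (-13,11,5)
ρ-cycle length = 6 (tail of 2 descent steps not counted)

6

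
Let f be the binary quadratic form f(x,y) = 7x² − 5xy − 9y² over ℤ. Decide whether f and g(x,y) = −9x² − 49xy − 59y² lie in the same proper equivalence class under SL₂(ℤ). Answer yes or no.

D₁ = 277, D₂ = 277
river cycle of f (length 18): (-9, 5, 7), (7, 9, -7), (-7, 5, 9), (9, 13, -3), (-3, 11, 13), (13, 15, -1), (-1, 15, 13), (13, 11, -3), (-3, 13, 9), (9, 5, -7), … (8 more)
river cycle of g (length 18): (-9, 5, 7), (7, 9, -7), (-7, 5, 9), (9, 13, -3), (-3, 11, 13), (13, 15, -1), (-1, 15, 13), (13, 11, -3), (-3, 13, 9), (9, 5, -7), … (8 more)
cycles coincide ⇒ equivalent

yes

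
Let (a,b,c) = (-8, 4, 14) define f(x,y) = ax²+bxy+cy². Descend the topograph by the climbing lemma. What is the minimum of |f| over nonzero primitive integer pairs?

descent: ρ → (14,-4,-8)
descent: ρ → (-8,20,2)  [lands on river]
river: ρ → (2,20,-8)
river: ρ → (-8,12,10)
river: ρ → (10,8,-10)
river: ρ → (-10,12,8)
river: ρ → (8,20,-2)
river: ρ → (-2,20,8)
river: ρ → (8,12,-10)
river: ρ → (-10,8,10)
river: ρ → (10,12,-8)
closes: descent 2, river 10
min |a| on river = 2

2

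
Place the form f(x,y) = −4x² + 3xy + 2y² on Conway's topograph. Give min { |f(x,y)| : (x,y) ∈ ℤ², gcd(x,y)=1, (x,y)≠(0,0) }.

river: ρ → (2,5,-2)
river: ρ → (-2,3,4)
river: ρ → (4,5,-1)
river: ρ → (-1,5,4)
river: ρ → (4,3,-2)
river: ρ → (-2,5,2)
river: ρ → (2,3,-4)
river: ρ → (-4,5,1)
river: ρ → (1,5,-4)
river: ρ → (-4,3,2)
closes: descent 0, river 10
min |a| on river = 1

1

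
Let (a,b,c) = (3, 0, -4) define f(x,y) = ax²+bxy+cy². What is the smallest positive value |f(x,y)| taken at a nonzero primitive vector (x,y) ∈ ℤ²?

descent: ρ → (-4,0,3)
descent: ρ → (3,6,-1)  [lands on river]
river: ρ → (-1,6,3)
closes: descent 2, river 2
min |a| on river = 1

1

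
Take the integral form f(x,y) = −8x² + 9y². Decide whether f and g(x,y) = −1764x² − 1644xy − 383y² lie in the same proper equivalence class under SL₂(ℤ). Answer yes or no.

D₁ = 288, D₂ = 288
river cycle of f (length 2): (-8, 16, 1), (1, 16, -8)
river cycle of g (length 2): (-8, 16, 1), (1, 16, -8)
cycles coincide ⇒ equivalent

yes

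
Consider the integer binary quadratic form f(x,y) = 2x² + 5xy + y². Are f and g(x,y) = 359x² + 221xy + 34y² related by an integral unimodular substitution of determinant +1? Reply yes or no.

D₁ = 17, D₂ = 17
river cycle of f (length 6): (1, 3, -2), (-2, 1, 2), (2, 3, -1), (-1, 3, 2), (2, 1, -2), (-2, 3, 1)
river cycle of g (length 6): (2, 1, -2), (-2, 3, 1), (1, 3, -2), (-2, 1, 2), (2, 3, -1), (-1, 3, 2)
cycles coincide ⇒ equivalent

yes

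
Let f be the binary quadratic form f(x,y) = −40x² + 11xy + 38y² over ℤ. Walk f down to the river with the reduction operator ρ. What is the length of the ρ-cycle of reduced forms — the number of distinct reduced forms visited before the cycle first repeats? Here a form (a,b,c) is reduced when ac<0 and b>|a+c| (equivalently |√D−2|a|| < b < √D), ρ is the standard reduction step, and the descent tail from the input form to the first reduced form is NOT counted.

D = 6201, ⌊√D⌋ = 78
river: ρ → (38,65,-13)
river: ρ → (-13,65,38)
river: ρ → (38,11,-40)
river: ρ → (-40,69,9)
river: ρ → (9,75,-16)
river: ρ → (-16,53,53)
river: ρ → (53,53,-16)
river: ρ → (-16,75,9)
river: ρ → (9,69,-40)
river: ρ → (-40,11,38)
ρ-cycle length = 10 (tail of 0 descent steps not counted)

10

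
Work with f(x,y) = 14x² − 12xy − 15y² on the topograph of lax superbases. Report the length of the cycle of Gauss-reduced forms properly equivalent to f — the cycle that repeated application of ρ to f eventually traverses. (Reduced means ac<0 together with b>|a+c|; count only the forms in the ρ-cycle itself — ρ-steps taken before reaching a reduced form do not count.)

D = 984, ⌊√D⌋ = 31
descent: ρ → (-15,12,14)  [lands on river]
river: ρ → (14,16,-13)
river: ρ → (-13,10,17)
river: ρ → (17,24,-6)
river: ρ → (-6,24,17)
river: ρ → (17,10,-13)
river: ρ → (-13,16,14)
river: ρ → (14,12,-15)
river: ρ → (-15,18,11)
river: ρ → (11,26,-7)
river: ρ → (-7,30,3)
river: ρ → (3,30,-7)
river: ρ → (-7,26,11)
river: ρ → (11,18,-15)
ρ-cycle length = 14 (tail of 1 descent step not counted)

14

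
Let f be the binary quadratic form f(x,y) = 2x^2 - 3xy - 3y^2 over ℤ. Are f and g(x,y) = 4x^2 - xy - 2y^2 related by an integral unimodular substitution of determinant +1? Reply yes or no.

D₁ = 33, D₂ = 33
river cycle of f (length 4): (-3, 3, 2), (2, 5, -1), (-1, 5, 2), (2, 3, -3)
river cycle of g (length 4): (-2, 5, 1), (1, 5, -2), (-2, 3, 3), (3, 3, -2)
cycles differ ⇒ inequivalent

no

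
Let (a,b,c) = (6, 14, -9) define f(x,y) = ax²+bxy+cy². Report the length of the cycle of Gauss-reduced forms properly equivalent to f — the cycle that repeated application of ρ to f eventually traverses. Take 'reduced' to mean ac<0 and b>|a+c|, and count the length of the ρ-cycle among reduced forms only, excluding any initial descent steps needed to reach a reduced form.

D = 412, ⌊√D⌋ = 20
river: ρ → (-9,4,11)
river: ρ → (11,18,-2)
river: ρ → (-2,18,11)
river: ρ → (11,4,-9)
river: ρ → (-9,14,6)
river: ρ → (6,10,-13)
river: ρ → (-13,16,3)
river: ρ → (3,20,-1)
river: ρ → (-1,20,3)
river: ρ → (3,16,-13)
river: ρ → (-13,10,6)
river: ρ → (6,14,-9)
ρ-cycle length = 12 (tail of 0 descent steps not counted)

12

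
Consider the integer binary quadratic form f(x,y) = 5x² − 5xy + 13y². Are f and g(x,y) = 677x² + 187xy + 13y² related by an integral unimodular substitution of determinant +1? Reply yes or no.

D₁ = -235, D₂ = -235
f: translate: b→5 (≡-5 mod 10), so (5,-5,13)→(5,5,13)
f: reduced (well bottom): (5,5,13) with a≤c, −a<b≤a
g: flip: (677,187,13)→(13,-187,677)
g: translate: b→-5 (≡-187 mod 26), so (13,-187,677)→(13,-5,5)
g: flip: (13,-5,5)→(5,5,13)
g: reduced (well bottom): (5,5,13) with a≤c, −a<b≤a
reduced forms (5, 5, 13) vs (5, 5, 13) ⇒ equivalent

yes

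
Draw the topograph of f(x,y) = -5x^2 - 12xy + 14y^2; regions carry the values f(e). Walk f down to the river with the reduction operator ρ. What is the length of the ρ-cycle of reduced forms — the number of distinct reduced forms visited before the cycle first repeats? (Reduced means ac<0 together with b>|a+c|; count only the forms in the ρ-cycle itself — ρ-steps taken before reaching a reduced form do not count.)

D = 424, ⌊√D⌋ = 20
descent: ρ → (14,12,-5)  [lands on river]
river: ρ → (-5,18,5)
river: ρ → (5,12,-14)
river: ρ → (-14,16,3)
river: ρ → (3,20,-2)
river: ρ → (-2,20,3)
river: ρ → (3,16,-14)
river: ρ → (-14,12,5)
river: ρ → (5,18,-5)
river: ρ → (-5,12,14)
river: ρ → (14,16,-3)
river: ρ → (-3,20,2)
river: ρ → (2,20,-3)
river: ρ → (-3,16,14)
ρ-cycle length = 14 (tail of 1 descent step not counted)

14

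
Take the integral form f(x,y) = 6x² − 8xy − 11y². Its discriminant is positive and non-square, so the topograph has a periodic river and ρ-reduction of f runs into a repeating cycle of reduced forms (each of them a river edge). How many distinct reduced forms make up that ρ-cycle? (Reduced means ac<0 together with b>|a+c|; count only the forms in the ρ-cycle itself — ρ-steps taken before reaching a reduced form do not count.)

D = 328, ⌊√D⌋ = 18
descent: ρ → (-11,8,6)  [lands on river]
river: ρ → (6,16,-3)
river: ρ → (-3,14,11)
river: ρ → (11,8,-6)
river: ρ → (-6,16,3)
river: ρ → (3,14,-11)
ρ-cycle length = 6 (tail of 1 descent step not counted)

6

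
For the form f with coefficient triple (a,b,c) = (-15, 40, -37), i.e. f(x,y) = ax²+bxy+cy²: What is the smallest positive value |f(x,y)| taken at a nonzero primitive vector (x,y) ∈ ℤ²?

translate: b→-10 (≡-40 mod 30), so (15,-40,37)→(15,-10,12)
flip: (15,-10,12)→(12,10,15)
reduced (well bottom): (12,10,15) with a≤c, −a<b≤a
well minimum |f| = |-12| = 12 (negative-definite)

12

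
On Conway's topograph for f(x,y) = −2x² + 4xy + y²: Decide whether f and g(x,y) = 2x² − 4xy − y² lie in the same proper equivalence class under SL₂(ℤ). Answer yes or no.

D₁ = 24, D₂ = 24
river cycle of f (length 2): (1, 4, -2), (-2, 4, 1)
river cycle of g (length 2): (-1, 4, 2), (2, 4, -1)
cycles differ ⇒ inequivalent

no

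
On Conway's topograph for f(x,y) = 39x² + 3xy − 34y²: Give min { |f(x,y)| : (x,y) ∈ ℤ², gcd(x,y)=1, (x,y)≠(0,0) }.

descent: ρ → (-34,65,8)  [lands on river]
river: ρ → (8,63,-42)
river: ρ → (-42,21,29)
river: ρ → (29,37,-34)
river: ρ → (-34,31,32)
river: ρ → (32,33,-33)
river: ρ → (-33,33,32)
river: ρ → (32,31,-34)
river: ρ → (-34,37,29)
river: ρ → (29,21,-42)
river: ρ → (-42,63,8)
river: ρ → (8,65,-34)
river: ρ → (-34,71,2)
river: ρ → (2,69,-69)
river: ρ → (-69,69,2)
river: ρ → (2,71,-34)
closes: descent 1, river 16
min |a| on river = 2

2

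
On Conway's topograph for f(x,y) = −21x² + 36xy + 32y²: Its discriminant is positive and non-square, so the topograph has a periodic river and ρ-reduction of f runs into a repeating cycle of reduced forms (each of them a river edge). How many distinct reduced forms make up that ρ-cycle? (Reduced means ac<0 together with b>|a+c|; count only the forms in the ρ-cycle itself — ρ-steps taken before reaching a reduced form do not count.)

D = 3984, ⌊√D⌋ = 63
river: ρ → (32,28,-25)
river: ρ → (-25,22,35)
river: ρ → (35,48,-12)
river: ρ → (-12,48,35)
river: ρ → (35,22,-25)
river: ρ → (-25,28,32)
river: ρ → (32,36,-21)
river: ρ → (-21,48,20)
river: ρ → (20,32,-37)
river: ρ → (-37,42,15)
river: ρ → (15,48,-28)
river: ρ → (-28,8,35)
river: ρ → (35,62,-1)
river: ρ → (-1,62,35)
river: ρ → (35,8,-28)
river: ρ → (-28,48,15)
river: ρ → (15,42,-37)
river: ρ → (-37,32,20)
river: ρ → (20,48,-21)
river: ρ → (-21,36,32)
ρ-cycle length = 20 (tail of 0 descent steps not counted)

20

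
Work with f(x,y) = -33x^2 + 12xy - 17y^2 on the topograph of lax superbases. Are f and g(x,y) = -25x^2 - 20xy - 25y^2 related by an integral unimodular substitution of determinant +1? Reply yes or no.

D₁ = -2100, D₂ = -2100
f is negative-definite; reduce −f:
−f: flip: (33,-12,17)→(17,12,33)
−f: reduced (well bottom): (17,12,33) with a≤c, −a<b≤a
flip sign back: reduced form of f is (-17,-12,-33)
g is negative-definite; reduce −g:
−g: reduced (well bottom): (25,20,25) with a≤c, −a<b≤a
flip sign back: reduced form of g is (-25,-20,-25)
reduced forms (-17, -12, -33) vs (-25, -20, -25) ⇒ inequivalent

no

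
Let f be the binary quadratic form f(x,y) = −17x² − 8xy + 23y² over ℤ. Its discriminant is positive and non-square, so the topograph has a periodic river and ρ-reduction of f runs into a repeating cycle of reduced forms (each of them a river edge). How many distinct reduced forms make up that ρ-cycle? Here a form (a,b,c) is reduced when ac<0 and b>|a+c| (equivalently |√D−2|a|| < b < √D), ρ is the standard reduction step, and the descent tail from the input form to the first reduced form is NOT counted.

D = 1628, ⌊√D⌋ = 40
descent: ρ → (23,8,-17)  [lands on river]
river: ρ → (-17,26,14)
river: ρ → (14,30,-13)
river: ρ → (-13,22,22)
river: ρ → (22,22,-13)
river: ρ → (-13,30,14)
river: ρ → (14,26,-17)
river: ρ → (-17,8,23)
river: ρ → (23,38,-2)
river: ρ → (-2,38,23)
ρ-cycle length = 10 (tail of 1 descent step not counted)

10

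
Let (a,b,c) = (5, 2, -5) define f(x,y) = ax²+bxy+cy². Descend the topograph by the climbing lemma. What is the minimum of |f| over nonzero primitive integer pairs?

river: ρ → (-5,8,2)
river: ρ → (2,8,-5)
river: ρ → (-5,2,5)
river: ρ → (5,8,-2)
river: ρ → (-2,8,5)
river: ρ → (5,2,-5)
closes: descent 0, river 6
min |a| on river = 2

2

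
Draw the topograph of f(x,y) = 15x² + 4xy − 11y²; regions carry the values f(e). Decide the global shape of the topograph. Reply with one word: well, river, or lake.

D = b²−4ac = 4² − 4·15·(-11) = 676
D = 26² is a perfect square ⇒ form factors over ℤ ⇒ lakes

lake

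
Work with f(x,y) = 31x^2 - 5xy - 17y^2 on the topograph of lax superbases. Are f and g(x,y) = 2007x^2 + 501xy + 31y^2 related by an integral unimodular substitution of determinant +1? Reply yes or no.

D₁ = 2133, D₂ = 2133
river cycle of f (length 14): (-17, 39, 9), (9, 33, -29), (-29, 25, 13), (13, 27, -27), (-27, 27, 13), (13, 25, -29), (-29, 33, 9), (9, 39, -17), (-17, 29, 19), (19, 9, -27), … (4 more)
river cycle of g (length 14): (-17, 39, 9), (9, 33, -29), (-29, 25, 13), (13, 27, -27), (-27, 27, 13), (13, 25, -29), (-29, 33, 9), (9, 39, -17), (-17, 29, 19), (19, 9, -27), … (4 more)
cycles coincide ⇒ equivalent

yes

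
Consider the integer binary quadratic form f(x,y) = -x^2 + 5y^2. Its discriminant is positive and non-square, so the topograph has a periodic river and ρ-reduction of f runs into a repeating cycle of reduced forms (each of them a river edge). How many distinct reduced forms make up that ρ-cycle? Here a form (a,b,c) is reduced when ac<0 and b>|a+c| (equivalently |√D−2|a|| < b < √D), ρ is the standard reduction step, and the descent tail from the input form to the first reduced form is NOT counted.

D = 20, ⌊√D⌋ = 4
descent: ρ → (5,0,-1)
descent: ρ → (-1,4,1)  [lands on river]
river: ρ → (1,4,-1)
ρ-cycle length = 2 (tail of 2 descent steps not counted)

2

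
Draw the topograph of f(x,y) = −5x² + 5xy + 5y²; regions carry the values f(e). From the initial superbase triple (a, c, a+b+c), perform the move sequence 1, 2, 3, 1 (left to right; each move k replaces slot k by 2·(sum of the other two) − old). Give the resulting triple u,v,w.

start (-5,5,5) = (f(1,0),f(0,1),f(1,1))
replace slot 1: 2·(5+5) − (-5) = 25 → (25,5,5)
replace slot 2: 2·(25+5) − 5 = 55 → (25,55,5)
replace slot 3: 2·(25+55) − 5 = 155 → (25,55,155)
replace slot 1: 2·(55+155) − 25 = 395 → (395,55,155)

395,55,155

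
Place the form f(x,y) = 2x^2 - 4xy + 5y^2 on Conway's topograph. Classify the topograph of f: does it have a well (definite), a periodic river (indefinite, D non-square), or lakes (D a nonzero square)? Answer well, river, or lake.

D = b²−4ac = (-4)² − 4·2·5 = -24
D < 0 ⇒ definite ⇒ every region one sign ⇒ single well

well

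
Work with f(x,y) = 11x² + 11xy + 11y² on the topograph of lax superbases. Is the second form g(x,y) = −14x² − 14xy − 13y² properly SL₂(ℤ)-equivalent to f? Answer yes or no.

D₁ = -363, D₂ = -532
discriminants differ ⇒ not SL₂(ℤ)-equivalent

no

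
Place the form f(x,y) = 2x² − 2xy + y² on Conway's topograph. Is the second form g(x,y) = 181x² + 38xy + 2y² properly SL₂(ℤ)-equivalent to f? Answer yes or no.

D₁ = -4, D₂ = -4
f: translate: b→2 (≡-2 mod 4), so (2,-2,1)→(2,2,1)
f: flip: (2,2,1)→(1,-2,2)
f: translate: b→0 (≡-2 mod 2), so (1,-2,2)→(1,0,1)
f: reduced (well bottom): (1,0,1) with a≤c, −a<b≤a
g: flip: (181,38,2)→(2,-38,181)
g: translate: b→2 (≡-38 mod 4), so (2,-38,181)→(2,2,1)
g: flip: (2,2,1)→(1,-2,2)
g: translate: b→0 (≡-2 mod 2), so (1,-2,2)→(1,0,1)
g: reduced (well bottom): (1,0,1) with a≤c, −a<b≤a
reduced forms (1, 0, 1) vs (1, 0, 1) ⇒ equivalent

yes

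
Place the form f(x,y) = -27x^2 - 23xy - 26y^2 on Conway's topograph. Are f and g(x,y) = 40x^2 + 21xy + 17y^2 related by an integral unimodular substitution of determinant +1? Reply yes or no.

D₁ = -2279, D₂ = -2279
f is negative-definite; reduce −f:
−f: flip: (27,23,26)→(26,-23,27)
−f: reduced (well bottom): (26,-23,27) with a≤c, −a<b≤a
flip sign back: reduced form of f is (-26,23,-27)
g: flip: (40,21,17)→(17,-21,40)
g: translate: b→13 (≡-21 mod 34), so (17,-21,40)→(17,13,36)
g: reduced (well bottom): (17,13,36) with a≤c, −a<b≤a
reduced forms (-26, 23, -27) vs (17, 13, 36) ⇒ inequivalent

no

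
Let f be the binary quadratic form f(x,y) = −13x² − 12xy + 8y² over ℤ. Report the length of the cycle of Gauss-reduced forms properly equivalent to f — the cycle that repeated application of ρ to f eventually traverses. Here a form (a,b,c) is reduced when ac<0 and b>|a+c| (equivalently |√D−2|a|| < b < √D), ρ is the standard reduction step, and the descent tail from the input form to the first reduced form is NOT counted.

D = 560, ⌊√D⌋ = 23
descent: ρ → (8,12,-13)  [lands on river]
river: ρ → (-13,14,7)
river: ρ → (7,14,-13)
river: ρ → (-13,12,8)
river: ρ → (8,20,-5)
river: ρ → (-5,20,8)
ρ-cycle length = 6 (tail of 1 descent step not counted)

6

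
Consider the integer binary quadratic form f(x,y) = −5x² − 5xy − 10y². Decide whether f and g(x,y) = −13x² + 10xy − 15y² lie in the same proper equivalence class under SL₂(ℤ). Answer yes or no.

D₁ = -175, D₂ = -680
discriminants differ ⇒ not SL₂(ℤ)-equivalent

no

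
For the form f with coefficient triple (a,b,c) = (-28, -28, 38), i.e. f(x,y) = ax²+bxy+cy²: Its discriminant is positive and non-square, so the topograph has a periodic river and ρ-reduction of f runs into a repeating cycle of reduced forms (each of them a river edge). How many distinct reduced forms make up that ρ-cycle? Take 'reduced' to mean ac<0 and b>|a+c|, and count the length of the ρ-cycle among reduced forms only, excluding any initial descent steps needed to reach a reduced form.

D = 5040, ⌊√D⌋ = 70
descent: ρ → (38,28,-28)  [lands on river]
river: ρ → (-28,28,38)
river: ρ → (38,48,-18)
river: ρ → (-18,60,20)
river: ρ → (20,60,-18)
river: ρ → (-18,48,38)
ρ-cycle length = 6 (tail of 1 descent step not counted)

6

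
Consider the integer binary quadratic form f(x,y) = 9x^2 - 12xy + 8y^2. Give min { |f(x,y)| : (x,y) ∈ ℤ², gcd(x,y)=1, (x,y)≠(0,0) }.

translate: b→6 (≡-12 mod 18), so (9,-12,8)→(9,6,5)
flip: (9,6,5)→(5,-6,9)
translate: b→4 (≡-6 mod 10), so (5,-6,9)→(5,4,8)
reduced (well bottom): (5,4,8) with a≤c, −a<b≤a
well minimum = a = 5

5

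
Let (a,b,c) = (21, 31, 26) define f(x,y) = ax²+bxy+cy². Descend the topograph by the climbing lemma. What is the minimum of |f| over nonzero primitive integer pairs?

translate: b→-11 (≡31 mod 42), so (21,31,26)→(21,-11,16)
flip: (21,-11,16)→(16,11,21)
reduced (well bottom): (16,11,21) with a≤c, −a<b≤a
well minimum = a = 16

16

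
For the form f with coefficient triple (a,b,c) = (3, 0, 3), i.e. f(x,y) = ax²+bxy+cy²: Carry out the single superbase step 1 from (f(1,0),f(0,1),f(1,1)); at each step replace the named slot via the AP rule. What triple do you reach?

start (3,3,6) = (f(1,0),f(0,1),f(1,1))
replace slot 1: 2·(3+6) − 3 = 15 → (15,3,6)

15,3,6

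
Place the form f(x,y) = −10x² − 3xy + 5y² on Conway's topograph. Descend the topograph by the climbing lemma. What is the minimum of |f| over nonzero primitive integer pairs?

descent: ρ → (5,13,-2)  [lands on river]
river: ρ → (-2,11,11)
river: ρ → (11,11,-2)
river: ρ → (-2,13,5)
river: ρ → (5,7,-8)
river: ρ → (-8,9,4)
river: ρ → (4,7,-10)
river: ρ → (-10,13,1)
river: ρ → (1,13,-10)
river: ρ → (-10,7,4)
river: ρ → (4,9,-8)
river: ρ → (-8,7,5)
closes: descent 1, river 12
min |a| on river = 1

1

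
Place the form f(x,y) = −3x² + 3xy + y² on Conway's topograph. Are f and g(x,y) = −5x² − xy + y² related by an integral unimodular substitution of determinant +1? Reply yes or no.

D₁ = 21, D₂ = 21
river cycle of f (length 2): (1, 3, -3), (-3, 3, 1)
river cycle of g (length 2): (1, 3, -3), (-3, 3, 1)
cycles coincide ⇒ equivalent

yes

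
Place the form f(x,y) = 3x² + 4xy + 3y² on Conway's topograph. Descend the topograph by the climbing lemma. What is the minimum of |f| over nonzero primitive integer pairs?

translate: b→-2 (≡4 mod 6), so (3,4,3)→(3,-2,2)
flip: (3,-2,2)→(2,2,3)
reduced (well bottom): (2,2,3) with a≤c, −a<b≤a
well minimum = a = 2

2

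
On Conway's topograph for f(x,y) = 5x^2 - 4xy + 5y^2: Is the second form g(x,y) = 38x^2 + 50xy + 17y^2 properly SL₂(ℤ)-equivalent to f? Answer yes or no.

D₁ = -84, D₂ = -84
f: flip: (5,-4,5)→(5,4,5)
f: reduced (well bottom): (5,4,5) with a≤c, −a<b≤a
g: translate: b→-26 (≡50 mod 76), so (38,50,17)→(38,-26,5)
g: flip: (38,-26,5)→(5,26,38)
g: translate: b→-4 (≡26 mod 10), so (5,26,38)→(5,-4,5)
g: flip: (5,-4,5)→(5,4,5)
g: reduced (well bottom): (5,4,5) with a≤c, −a<b≤a
reduced forms (5, 4, 5) vs (5, 4, 5) ⇒ equivalent

yes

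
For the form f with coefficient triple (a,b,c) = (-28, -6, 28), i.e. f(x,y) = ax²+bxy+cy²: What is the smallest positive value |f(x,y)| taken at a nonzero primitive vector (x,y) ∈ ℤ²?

descent: ρ → (28,6,-28)  [lands on river]
river: ρ → (-28,50,6)
river: ρ → (6,46,-44)
river: ρ → (-44,42,8)
river: ρ → (8,54,-8)
river: ρ → (-8,42,44)
river: ρ → (44,46,-6)
river: ρ → (-6,50,28)
closes: descent 1, river 8
min |a| on river = 6

6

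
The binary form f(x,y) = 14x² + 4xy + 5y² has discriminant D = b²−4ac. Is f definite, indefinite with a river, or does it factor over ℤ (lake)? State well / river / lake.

D = b²−4ac = 4² − 4·14·5 = -264
D < 0 ⇒ definite ⇒ every region one sign ⇒ single well

well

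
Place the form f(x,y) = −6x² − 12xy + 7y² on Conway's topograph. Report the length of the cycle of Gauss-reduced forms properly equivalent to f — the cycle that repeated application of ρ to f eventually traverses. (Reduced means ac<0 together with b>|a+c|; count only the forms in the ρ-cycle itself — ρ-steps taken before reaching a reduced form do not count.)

D = 312, ⌊√D⌋ = 17
descent: ρ → (7,12,-6)  [lands on river]
river: ρ → (-6,12,7)
river: ρ → (7,16,-2)
river: ρ → (-2,16,7)
ρ-cycle length = 4 (tail of 1 descent step not counted)

4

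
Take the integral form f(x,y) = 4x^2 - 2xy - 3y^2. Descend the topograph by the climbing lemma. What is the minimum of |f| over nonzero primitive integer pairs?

descent: ρ → (-3,2,4)  [lands on river]
river: ρ → (4,6,-1)
river: ρ → (-1,6,4)
river: ρ → (4,2,-3)
river: ρ → (-3,4,3)
river: ρ → (3,2,-4)
river: ρ → (-4,6,1)
river: ρ → (1,6,-4)
river: ρ → (-4,2,3)
river: ρ → (3,4,-3)
closes: descent 1, river 10
min |a| on river = 1

1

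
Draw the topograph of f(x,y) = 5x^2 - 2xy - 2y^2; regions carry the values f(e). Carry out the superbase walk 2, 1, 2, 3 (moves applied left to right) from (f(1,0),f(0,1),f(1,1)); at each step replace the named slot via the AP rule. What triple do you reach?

start (5,-2,1) = (f(1,0),f(0,1),f(1,1))
replace slot 2: 2·(5+1) − (-2) = 14 → (5,14,1)
replace slot 1: 2·(14+1) − 5 = 25 → (25,14,1)
replace slot 2: 2·(25+1) − 14 = 38 → (25,38,1)
replace slot 3: 2·(25+38) − 1 = 125 → (25,38,125)

25,38,125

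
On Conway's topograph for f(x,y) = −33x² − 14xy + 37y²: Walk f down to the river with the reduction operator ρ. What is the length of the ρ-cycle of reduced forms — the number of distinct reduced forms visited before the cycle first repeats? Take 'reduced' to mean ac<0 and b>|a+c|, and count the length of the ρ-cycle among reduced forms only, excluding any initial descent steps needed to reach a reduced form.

D = 5080, ⌊√D⌋ = 71
descent: ρ → (37,14,-33)  [lands on river]
river: ρ → (-33,52,18)
river: ρ → (18,56,-27)
river: ρ → (-27,52,22)
river: ρ → (22,36,-43)
river: ρ → (-43,50,15)
river: ρ → (15,70,-3)
river: ρ → (-3,68,38)
river: ρ → (38,8,-33)
river: ρ → (-33,58,13)
river: ρ → (13,46,-57)
river: ρ → (-57,68,2)
river: ρ → (2,68,-57)
river: ρ → (-57,46,13)
river: ρ → (13,58,-33)
river: ρ → (-33,8,38)
river: ρ → (38,68,-3)
river: ρ → (-3,70,15)
river: ρ → (15,50,-43)
river: ρ → (-43,36,22)
river: ρ → (22,52,-27)
river: ρ → (-27,56,18)
river: ρ → (18,52,-33)
river: ρ → (-33,14,37)
river: ρ → (37,60,-10)
river: ρ → (-10,60,37)
ρ-cycle length = 26 (tail of 1 descent step not counted)

26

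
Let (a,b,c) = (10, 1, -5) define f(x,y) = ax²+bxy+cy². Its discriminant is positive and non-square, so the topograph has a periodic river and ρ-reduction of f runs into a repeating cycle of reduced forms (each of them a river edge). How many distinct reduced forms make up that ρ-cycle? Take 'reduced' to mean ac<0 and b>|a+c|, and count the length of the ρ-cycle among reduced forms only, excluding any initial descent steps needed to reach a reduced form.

D = 201, ⌊√D⌋ = 14
descent: ρ → (-5,9,6)  [lands on river]
river: ρ → (6,3,-8)
river: ρ → (-8,13,1)
river: ρ → (1,13,-8)
river: ρ → (-8,3,6)
river: ρ → (6,9,-5)
river: ρ → (-5,11,4)
river: ρ → (4,13,-2)
river: ρ → (-2,11,10)
river: ρ → (10,9,-3)
river: ρ → (-3,9,10)
river: ρ → (10,11,-2)
river: ρ → (-2,13,4)
river: ρ → (4,11,-5)
ρ-cycle length = 14 (tail of 1 descent step not counted)

14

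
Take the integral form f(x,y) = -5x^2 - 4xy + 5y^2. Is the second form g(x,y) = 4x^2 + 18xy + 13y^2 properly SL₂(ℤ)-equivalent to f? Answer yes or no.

D₁ = 116, D₂ = 116
river cycle of f (length 10): (5, 4, -5), (-5, 6, 4), (4, 10, -1), (-1, 10, 4), (4, 6, -5), (-5, 4, 5), (5, 6, -4), (-4, 10, 1), (1, 10, -4), (-4, 6, 5)
river cycle of g (length 10): (-1, 10, 4), (4, 6, -5), (-5, 4, 5), (5, 6, -4), (-4, 10, 1), (1, 10, -4), (-4, 6, 5), (5, 4, -5), (-5, 6, 4), (4, 10, -1)
cycles coincide ⇒ equivalent

yes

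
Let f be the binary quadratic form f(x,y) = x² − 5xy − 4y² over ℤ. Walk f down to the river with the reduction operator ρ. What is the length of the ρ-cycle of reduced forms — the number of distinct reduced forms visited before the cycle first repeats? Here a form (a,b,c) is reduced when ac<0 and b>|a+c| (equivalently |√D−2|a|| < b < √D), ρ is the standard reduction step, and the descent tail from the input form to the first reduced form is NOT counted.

D = 41, ⌊√D⌋ = 6
descent: ρ → (-4,5,1)  [lands on river]
river: ρ → (1,5,-4)
river: ρ → (-4,3,2)
river: ρ → (2,5,-2)
river: ρ → (-2,3,4)
river: ρ → (4,5,-1)
river: ρ → (-1,5,4)
river: ρ → (4,3,-2)
river: ρ → (-2,5,2)
river: ρ → (2,3,-4)
ρ-cycle length = 10 (tail of 1 descent step not counted)

10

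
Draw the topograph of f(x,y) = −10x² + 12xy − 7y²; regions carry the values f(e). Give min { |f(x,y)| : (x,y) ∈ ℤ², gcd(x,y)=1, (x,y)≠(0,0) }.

translate: b→8 (≡-12 mod 20), so (10,-12,7)→(10,8,5)
flip: (10,8,5)→(5,-8,10)
translate: b→2 (≡-8 mod 10), so (5,-8,10)→(5,2,7)
reduced (well bottom): (5,2,7) with a≤c, −a<b≤a
well minimum |f| = |-5| = 5 (negative-definite)

5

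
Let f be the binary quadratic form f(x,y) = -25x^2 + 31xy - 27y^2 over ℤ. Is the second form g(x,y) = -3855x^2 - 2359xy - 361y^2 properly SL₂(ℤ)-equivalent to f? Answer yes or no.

D₁ = -1739, D₂ = -1739
f is negative-definite; reduce −f:
−f: translate: b→19 (≡-31 mod 50), so (25,-31,27)→(25,19,21)
−f: flip: (25,19,21)→(21,-19,25)
−f: reduced (well bottom): (21,-19,25) with a≤c, −a<b≤a
flip sign back: reduced form of f is (-21,19,-25)
g is negative-definite; reduce −g:
−g: flip: (3855,2359,361)→(361,-2359,3855)
−g: translate: b→-193 (≡-2359 mod 722), so (361,-2359,3855)→(361,-193,27)
−g: flip: (361,-193,27)→(27,193,361)
−g: translate: b→-23 (≡193 mod 54), so (27,193,361)→(27,-23,21)
−g: flip: (27,-23,21)→(21,23,27)
−g: translate: b→-19 (≡23 mod 42), so (21,23,27)→(21,-19,25)
−g: reduced (well bottom): (21,-19,25) with a≤c, −a<b≤a
flip sign back: reduced form of g is (-21,19,-25)
reduced forms (-21, 19, -25) vs (-21, 19, -25) ⇒ equivalent

yes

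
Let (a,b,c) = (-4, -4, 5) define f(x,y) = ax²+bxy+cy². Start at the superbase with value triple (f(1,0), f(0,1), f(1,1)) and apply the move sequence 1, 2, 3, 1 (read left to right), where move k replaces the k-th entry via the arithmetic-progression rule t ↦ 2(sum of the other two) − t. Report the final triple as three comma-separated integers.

start (-4,5,-3) = (f(1,0),f(0,1),f(1,1))
replace slot 1: 2·(5+(-3)) − (-4) = 8 → (8,5,-3)
replace slot 2: 2·(8+(-3)) − 5 = 5 → (8,5,-3)
replace slot 3: 2·(8+5) − (-3) = 29 → (8,5,29)
replace slot 1: 2·(5+29) − 8 = 60 → (60,5,29)

60,5,29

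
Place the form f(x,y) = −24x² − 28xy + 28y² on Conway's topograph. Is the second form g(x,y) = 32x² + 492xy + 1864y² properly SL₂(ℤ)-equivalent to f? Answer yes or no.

D₁ = 3472, D₂ = 3472
river cycle of f (length 16): (28, 28, -24), (-24, 20, 32), (32, 44, -12), (-12, 52, 16), (16, 44, -24), (-24, 52, 8), (8, 44, -48), (-48, 52, 4), (4, 52, -48), (-48, 44, 8), … (6 more)
river cycle of g (length 16): (32, 44, -12), (-12, 52, 16), (16, 44, -24), (-24, 52, 8), (8, 44, -48), (-48, 52, 4), (4, 52, -48), (-48, 44, 8), (8, 52, -24), (-24, 44, 16), … (6 more)
cycles coincide ⇒ equivalent

yes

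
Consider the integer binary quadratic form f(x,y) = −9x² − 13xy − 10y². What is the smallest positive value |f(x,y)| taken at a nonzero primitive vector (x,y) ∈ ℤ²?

translate: b→-5 (≡13 mod 18), so (9,13,10)→(9,-5,6)
flip: (9,-5,6)→(6,5,9)
reduced (well bottom): (6,5,9) with a≤c, −a<b≤a
well minimum |f| = |-6| = 6 (negative-definite)

6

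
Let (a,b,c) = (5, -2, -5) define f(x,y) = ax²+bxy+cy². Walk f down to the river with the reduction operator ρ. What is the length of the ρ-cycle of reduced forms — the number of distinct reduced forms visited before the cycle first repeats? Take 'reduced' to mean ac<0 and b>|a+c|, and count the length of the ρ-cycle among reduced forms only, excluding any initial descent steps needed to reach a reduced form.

D = 104, ⌊√D⌋ = 10
descent: ρ → (-5,2,5)  [lands on river]
river: ρ → (5,8,-2)
river: ρ → (-2,8,5)
river: ρ → (5,2,-5)
river: ρ → (-5,8,2)
river: ρ → (2,8,-5)
ρ-cycle length = 6 (tail of 1 descent step not counted)

6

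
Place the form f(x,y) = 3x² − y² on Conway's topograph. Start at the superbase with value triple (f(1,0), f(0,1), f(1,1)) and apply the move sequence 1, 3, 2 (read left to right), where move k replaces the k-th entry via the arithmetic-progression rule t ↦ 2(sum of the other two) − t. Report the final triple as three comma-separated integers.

start (3,-1,2) = (f(1,0),f(0,1),f(1,1))
replace slot 1: 2·((-1)+2) − 3 = -1 → (-1,-1,2)
replace slot 3: 2·((-1)+(-1)) − 2 = -6 → (-1,-1,-6)
replace slot 2: 2·((-1)+(-6)) − (-1) = -13 → (-1,-13,-6)

-1,-13,-6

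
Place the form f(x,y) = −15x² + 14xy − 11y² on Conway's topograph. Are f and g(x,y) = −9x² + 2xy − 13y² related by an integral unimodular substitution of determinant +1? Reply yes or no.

D₁ = -464, D₂ = -464
f is negative-definite; reduce −f:
−f: flip: (15,-14,11)→(11,14,15)
−f: translate: b→-8 (≡14 mod 22), so (11,14,15)→(11,-8,12)
−f: reduced (well bottom): (11,-8,12) with a≤c, −a<b≤a
flip sign back: reduced form of f is (-11,8,-12)
g is negative-definite; reduce −g:
−g: reduced (well bottom): (9,-2,13) with a≤c, −a<b≤a
flip sign back: reduced form of g is (-9,2,-13)
reduced forms (-11, 8, -12) vs (-9, 2, -13) ⇒ inequivalent

no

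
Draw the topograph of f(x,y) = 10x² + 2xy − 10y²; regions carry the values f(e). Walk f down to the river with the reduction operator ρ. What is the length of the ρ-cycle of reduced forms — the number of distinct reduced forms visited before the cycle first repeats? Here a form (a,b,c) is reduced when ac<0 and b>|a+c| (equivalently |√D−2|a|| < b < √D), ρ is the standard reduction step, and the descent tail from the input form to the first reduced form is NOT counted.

D = 404, ⌊√D⌋ = 20
river: ρ → (-10,18,2)
river: ρ → (2,18,-10)
river: ρ → (-10,2,10)
river: ρ → (10,18,-2)
river: ρ → (-2,18,10)
river: ρ → (10,2,-10)
ρ-cycle length = 6 (tail of 0 descent steps not counted)

6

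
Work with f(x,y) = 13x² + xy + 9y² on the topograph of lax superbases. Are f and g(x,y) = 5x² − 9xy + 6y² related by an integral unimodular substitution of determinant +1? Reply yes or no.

D₁ = -467, D₂ = -39
discriminants differ ⇒ not SL₂(ℤ)-equivalent

no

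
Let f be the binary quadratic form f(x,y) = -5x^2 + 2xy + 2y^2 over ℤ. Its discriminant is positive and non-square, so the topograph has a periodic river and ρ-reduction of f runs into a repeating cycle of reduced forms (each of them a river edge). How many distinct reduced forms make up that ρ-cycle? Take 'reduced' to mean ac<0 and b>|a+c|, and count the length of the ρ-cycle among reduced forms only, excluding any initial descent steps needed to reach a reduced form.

D = 44, ⌊√D⌋ = 6
descent: ρ → (2,6,-1)  [lands on river]
river: ρ → (-1,6,2)
ρ-cycle length = 2 (tail of 1 descent step not counted)

2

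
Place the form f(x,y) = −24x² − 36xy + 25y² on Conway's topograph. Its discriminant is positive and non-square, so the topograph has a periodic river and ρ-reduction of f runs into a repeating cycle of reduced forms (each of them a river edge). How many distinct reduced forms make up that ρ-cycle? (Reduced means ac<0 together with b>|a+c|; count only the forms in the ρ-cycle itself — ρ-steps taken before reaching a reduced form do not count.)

D = 3696, ⌊√D⌋ = 60
descent: ρ → (25,36,-24)  [lands on river]
river: ρ → (-24,60,1)
river: ρ → (1,60,-24)
river: ρ → (-24,36,25)
river: ρ → (25,14,-35)
river: ρ → (-35,56,4)
river: ρ → (4,56,-35)
river: ρ → (-35,14,25)
ρ-cycle length = 8 (tail of 1 descent step not counted)

8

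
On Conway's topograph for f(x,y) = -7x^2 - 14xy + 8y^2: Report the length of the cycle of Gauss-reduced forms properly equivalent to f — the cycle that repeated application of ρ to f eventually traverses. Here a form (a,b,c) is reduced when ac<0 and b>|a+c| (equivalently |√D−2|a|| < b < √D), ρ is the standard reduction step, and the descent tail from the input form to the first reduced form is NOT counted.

D = 420, ⌊√D⌋ = 20
descent: ρ → (8,14,-7)  [lands on river]
river: ρ → (-7,14,8)
river: ρ → (8,18,-3)
river: ρ → (-3,18,8)
ρ-cycle length = 4 (tail of 1 descent step not counted)

4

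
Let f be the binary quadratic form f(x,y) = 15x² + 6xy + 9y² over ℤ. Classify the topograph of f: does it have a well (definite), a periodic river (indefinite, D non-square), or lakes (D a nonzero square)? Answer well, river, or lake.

D = b²−4ac = 6² − 4·15·9 = -504
D < 0 ⇒ definite ⇒ every region one sign ⇒ single well

well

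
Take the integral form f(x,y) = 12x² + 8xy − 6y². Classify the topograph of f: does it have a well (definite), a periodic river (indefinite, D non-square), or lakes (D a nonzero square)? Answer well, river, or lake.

D = b²−4ac = 8² − 4·12·(-6) = 352
D > 0 non-square ⇒ indefinite ⇒ periodic river

river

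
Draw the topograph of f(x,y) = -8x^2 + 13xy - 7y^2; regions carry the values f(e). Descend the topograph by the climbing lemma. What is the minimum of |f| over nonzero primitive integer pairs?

translate: b→3 (≡-13 mod 16), so (8,-13,7)→(8,3,2)
flip: (8,3,2)→(2,-3,8)
translate: b→1 (≡-3 mod 4), so (2,-3,8)→(2,1,7)
reduced (well bottom): (2,1,7) with a≤c, −a<b≤a
well minimum |f| = |-2| = 2 (negative-definite)

2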